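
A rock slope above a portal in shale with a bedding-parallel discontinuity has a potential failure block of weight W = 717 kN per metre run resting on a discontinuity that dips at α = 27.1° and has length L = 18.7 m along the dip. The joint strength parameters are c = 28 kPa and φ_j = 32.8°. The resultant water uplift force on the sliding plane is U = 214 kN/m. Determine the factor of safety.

FS = 2.44

Resolving the block weight along and normal to the plane and applying the Mohr–Coulomb strength on the joint:
N' = W cosα − U = 717·cos27.1° − 214 = 424.3 kN/m
Driving force T = W sinα = 717·sin27.1° = 326.6 kN/m
Resisting force R = c·L + N'·tanφ_j = 28·18.7 + 424.3·tan32.8° = 523.6 + 273.4 = 797.0 kN/m
FS = R / T = 797.0 / 326.6 = 2.440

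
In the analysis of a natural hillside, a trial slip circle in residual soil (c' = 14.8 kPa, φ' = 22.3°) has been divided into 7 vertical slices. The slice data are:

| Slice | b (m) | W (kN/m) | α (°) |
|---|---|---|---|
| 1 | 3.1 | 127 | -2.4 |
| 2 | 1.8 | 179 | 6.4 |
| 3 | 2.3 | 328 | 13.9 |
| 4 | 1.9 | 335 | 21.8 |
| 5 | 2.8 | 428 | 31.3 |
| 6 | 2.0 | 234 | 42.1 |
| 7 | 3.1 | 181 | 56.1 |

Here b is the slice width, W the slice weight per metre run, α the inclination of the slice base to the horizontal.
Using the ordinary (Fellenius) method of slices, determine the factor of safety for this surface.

Ordinary method of slices: FS = Σ[c'·Δl_i + (W_i cosα_i)·tanφ'] / Σ W_i sinα_i, with Δl_i = b_i / cosα_i.
Slice 1: Δl = 3.1/cos(-2.4°) = 3.103 m; N'_1 = 127·cos(-2.4°) = 126.9; c'Δl = 45.92; W sinα = -5.3
Slice 2: Δl = 1.8/cos6.4° = 1.811 m; N'_2 = 179·cos6.4° = 177.9; c'Δl = 26.81; W sinα = 20.0
Slice 3: Δl = 2.3/cos13.9° = 2.369 m; N'_3 = 328·cos13.9° = 318.4; c'Δl = 35.07; W sinα = 78.8
Slice 4: Δl = 1.9/cos21.8° = 2.046 m; N'_4 = 335·cos21.8° = 311.0; c'Δl = 30.29; W sinα = 124.4
Slice 5: Δl = 2.8/cos31.3° = 3.277 m; N'_5 = 428·cos31.3° = 365.7; c'Δl = 48.50; W sinα = 222.4
Slice 6: Δl = 2.0/cos42.1° = 2.696 m; N'_6 = 234·cos42.1° = 173.6; c'Δl = 39.89; W sinα = 156.9
Slice 7: Δl = 3.1/cos56.1° = 5.558 m; N'_7 = 181·cos56.1° = 101.0; c'Δl = 82.26; W sinα = 150.2
Σc'Δl = 308.7 kN/m; ΣN' = 1574.5 kN/m; ΣW sinα = 747.3 kN/m
Resisting = 308.7 + 1574.5·tan22.3° = 308.7 + 645.7 = 954.5 kN/m
FS = 954.5 / 747.3 = 1.277

FS = 1.28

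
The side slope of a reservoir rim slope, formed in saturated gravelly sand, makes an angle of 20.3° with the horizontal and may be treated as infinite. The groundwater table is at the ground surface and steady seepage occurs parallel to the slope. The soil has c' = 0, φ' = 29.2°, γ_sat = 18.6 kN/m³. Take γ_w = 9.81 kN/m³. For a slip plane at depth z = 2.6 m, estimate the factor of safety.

FS = 0.71

With seepage parallel to the slope and the water table at the surface, the effective normal stress on the slip plane uses the buoyant unit weight γ' = γ_sat − γ_w while the driving shear stress uses γ_sat:
FS = [c' + γ' z cos²β tanφ'] / [γ_sat z sinβ cosβ]
(For c' = 0 this reduces to FS = (γ'/γ_sat)·tanφ'/tanβ.)
γ' = 18.6 − 9.81 = 8.79 kN/m³
Numerator = 0.0 + 8.79·2.6·cos²20.3°·tan29.2° = 0.0 + 8.79·2.6·0.8796·0.5589 = 11.235 kPa
Denominator = 18.6·2.6·sin20.3°·cos20.3° = 18.6·2.6·0.3469·0.9379 = 15.736 kPa
FS = 11.235 / 15.736 = 0.714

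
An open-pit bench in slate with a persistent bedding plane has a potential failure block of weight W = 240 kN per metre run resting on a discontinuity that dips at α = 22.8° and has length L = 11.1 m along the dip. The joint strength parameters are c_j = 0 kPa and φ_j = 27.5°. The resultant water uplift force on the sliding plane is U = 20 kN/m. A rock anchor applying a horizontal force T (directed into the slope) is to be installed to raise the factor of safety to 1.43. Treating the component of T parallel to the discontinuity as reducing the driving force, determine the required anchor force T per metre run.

Resolving forces along and normal to the sliding plane, with the horizontal anchor force T adding T·sinα to the effective normal force and T·cosα acting up the plane against the driving force:
FS = [c_jL + (W cosα − U + T sinα) tanφ_j] / [W sinα − T cosα]
Without the anchor: N' = 201.2 kN/m, driving T_d = 93.0 kN/m, resisting R = 0·11.1 + 201.2·tan27.5° = 104.8 kN/m, FS = 1.13.
Setting FS = 1.43 and solving for T:
1.43·(93.0 − T cos22.8°) = 104.8 + T sin22.8°·tan27.5°
T·(sin22.8°·tan27.5° + 1.43·cos22.8°) = 1.43·93.0 − 104.8
T·(0.3875·0.5206 + 1.43·0.9219) = 133.0 − 104.8 = 28.2
T·1.5200 = 28.2
T = 18.6 kN/m

T = 19 kN/m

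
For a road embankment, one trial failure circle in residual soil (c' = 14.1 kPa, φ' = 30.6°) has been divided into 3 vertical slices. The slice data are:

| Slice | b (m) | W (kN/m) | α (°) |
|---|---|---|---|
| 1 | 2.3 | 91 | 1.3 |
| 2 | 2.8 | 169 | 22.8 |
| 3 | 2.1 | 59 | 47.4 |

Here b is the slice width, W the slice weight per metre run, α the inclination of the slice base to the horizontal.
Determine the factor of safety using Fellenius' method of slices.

Ordinary method of slices: FS = Σ[c'·Δl_i + (W_i cosα_i)·tanφ'] / Σ W_i sinα_i, with Δl_i = b_i / cosα_i.
Slice 1: Δl = 2.3/cos1.3° = 2.301 m; N'_1 = 91·cos1.3° = 91.0; c'Δl = 32.44; W sinα = 2.1
Slice 2: Δl = 2.8/cos22.8° = 3.037 m; N'_2 = 169·cos22.8° = 155.8; c'Δl = 42.83; W sinα = 65.5
Slice 3: Δl = 2.1/cos47.4° = 3.102 m; N'_3 = 59·cos47.4° = 39.9; c'Δl = 43.75; W sinα = 43.4
Σc'Δl = 119.0 kN/m; ΣN' = 286.7 kN/m; ΣW sinα = 111.0 kN/m
Resisting = 119.0 + 286.7·tan30.6° = 119.0 + 169.6 = 288.6 kN/m
FS = 288.6 / 111.0 = 2.600

FS = 2.60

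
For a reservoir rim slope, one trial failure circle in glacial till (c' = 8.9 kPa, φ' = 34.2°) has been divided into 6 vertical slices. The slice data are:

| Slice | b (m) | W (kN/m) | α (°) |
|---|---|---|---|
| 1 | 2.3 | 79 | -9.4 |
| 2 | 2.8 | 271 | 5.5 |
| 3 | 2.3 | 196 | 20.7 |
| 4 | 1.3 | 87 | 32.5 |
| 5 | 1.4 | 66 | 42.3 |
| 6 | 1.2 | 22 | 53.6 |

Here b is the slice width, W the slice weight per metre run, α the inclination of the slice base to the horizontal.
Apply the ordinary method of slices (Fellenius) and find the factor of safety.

FS = 2.98

Ordinary method of slices: FS = Σ[c'·Δl_i + (W_i cosα_i)·tanφ'] / Σ W_i sinα_i, with Δl_i = b_i / cosα_i.
Slice 1: Δl = 2.3/cos(-9.4°) = 2.331 m; N'_1 = 79·cos(-9.4°) = 77.9; c'Δl = 20.75; W sinα = -12.9
Slice 2: Δl = 2.8/cos5.5° = 2.813 m; N'_2 = 271·cos5.5° = 269.8; c'Δl = 25.04; W sinα = 26.0
Slice 3: Δl = 2.3/cos20.7° = 2.459 m; N'_3 = 196·cos20.7° = 183.3; c'Δl = 21.88; W sinα = 69.3
Slice 4: Δl = 1.3/cos32.5° = 1.541 m; N'_4 = 87·cos32.5° = 73.4; c'Δl = 13.72; W sinα = 46.7
Slice 5: Δl = 1.4/cos42.3° = 1.893 m; N'_5 = 66·cos42.3° = 48.8; c'Δl = 16.85; W sinα = 44.4
Slice 6: Δl = 1.2/cos53.6° = 2.022 m; N'_6 = 22·cos53.6° = 13.1; c'Δl = 18.00; W sinα = 17.7
Σc'Δl = 116.2 kN/m; ΣN' = 666.3 kN/m; ΣW sinα = 191.2 kN/m
Resisting = 116.2 + 666.3·tan34.2° = 116.2 + 452.8 = 569.0 kN/m
FS = 569.0 / 191.2 = 2.976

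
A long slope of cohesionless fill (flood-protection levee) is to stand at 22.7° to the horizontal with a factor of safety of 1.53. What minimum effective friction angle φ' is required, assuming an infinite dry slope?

φ' = 32.6°

FS = tanφ'/tanβ ⇒ tanφ' = FS · tanβ = 1.53 · tan22.7° = 0.6400
φ' = arctan(0.6400) = 32.62°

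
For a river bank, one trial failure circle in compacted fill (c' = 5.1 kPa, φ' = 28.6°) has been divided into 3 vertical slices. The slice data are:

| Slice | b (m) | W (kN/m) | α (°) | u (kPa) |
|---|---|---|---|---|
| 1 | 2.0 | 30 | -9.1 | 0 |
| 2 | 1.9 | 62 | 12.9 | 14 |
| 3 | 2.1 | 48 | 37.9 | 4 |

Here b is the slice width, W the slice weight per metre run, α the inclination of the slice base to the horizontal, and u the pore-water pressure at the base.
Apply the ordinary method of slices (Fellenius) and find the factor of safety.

Ordinary method of slices: FS = Σ[c'·Δl_i + (W_i cosα_i − u_i·Δl_i)·tanφ'] / Σ W_i sinα_i, with Δl_i = b_i / cosα_i.
Slice 1: Δl = 2.0/cos(-9.1°) = 2.025 m; N'_1 = 30·cos(-9.1°) − 0·2.025 = 29.6; c'Δl = 10.33; W sinα = -4.7
Slice 2: Δl = 1.9/cos12.9° = 1.949 m; N'_2 = 62·cos12.9° − 14·1.949 = 33.1; c'Δl = 9.94; W sinα = 13.8
Slice 3: Δl = 2.1/cos37.9° = 2.661 m; N'_3 = 48·cos37.9° − 4·2.661 = 27.2; c'Δl = 13.57; W sinα = 29.5
Σc'Δl = 33.8 kN/m; ΣN' = 90.0 kN/m; ΣW sinα = 38.6 kN/m
Resisting = 33.8 + 90.0·tan28.6° = 33.8 + 49.1 = 82.9 kN/m
FS = 82.9 / 38.6 = 2.149

FS = 2.15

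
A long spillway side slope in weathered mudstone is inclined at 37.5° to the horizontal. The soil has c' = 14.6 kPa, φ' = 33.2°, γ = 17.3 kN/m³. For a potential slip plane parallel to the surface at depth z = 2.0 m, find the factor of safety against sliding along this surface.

FS = 1.73

For an infinite slope with a slip plane parallel to the surface (no pore pressure): FS = [c' + γz cos²β tanφ'] / [γz sinβ cosβ].
γz = 17.3·2.0 = 34.60 kN/m²
Numerator = 14.6 + 34.60·cos²37.5°·tan33.2° = 14.6 + 34.60·0.6294·0.6544 = 28.851 kPa
Denominator = 34.60·sin37.5°·cos37.5° = 34.60·0.6088·0.7934 = 16.711 kPa
FS = 28.851 / 16.711 = 1.727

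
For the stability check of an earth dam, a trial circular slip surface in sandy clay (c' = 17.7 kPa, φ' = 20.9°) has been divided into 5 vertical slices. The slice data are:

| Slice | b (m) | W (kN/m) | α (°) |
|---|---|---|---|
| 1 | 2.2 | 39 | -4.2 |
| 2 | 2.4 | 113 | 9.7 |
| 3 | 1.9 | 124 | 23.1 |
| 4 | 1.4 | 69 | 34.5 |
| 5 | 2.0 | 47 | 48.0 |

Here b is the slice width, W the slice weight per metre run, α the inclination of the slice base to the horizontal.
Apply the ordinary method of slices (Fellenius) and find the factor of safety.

FS = 2.42

Ordinary method of slices: FS = Σ[c'·Δl_i + (W_i cosα_i)·tanφ'] / Σ W_i sinα_i, with Δl_i = b_i / cosα_i.
Slice 1: Δl = 2.2/cos(-4.2°) = 2.206 m; N'_1 = 39·cos(-4.2°) = 38.9; c'Δl = 39.04; W sinα = -2.9
Slice 2: Δl = 2.4/cos9.7° = 2.435 m; N'_2 = 113·cos9.7° = 111.4; c'Δl = 43.10; W sinα = 19.0
Slice 3: Δl = 1.9/cos23.1° = 2.066 m; N'_3 = 124·cos23.1° = 114.1; c'Δl = 36.56; W sinα = 48.6
Slice 4: Δl = 1.4/cos34.5° = 1.699 m; N'_4 = 69·cos34.5° = 56.9; c'Δl = 30.07; W sinα = 39.1
Slice 5: Δl = 2.0/cos48.0° = 2.989 m; N'_5 = 47·cos48.0° = 31.4; c'Δl = 52.90; W sinα = 34.9
Σc'Δl = 201.7 kN/m; ΣN' = 352.7 kN/m; ΣW sinα = 138.8 kN/m
Resisting = 201.7 + 352.7·tan20.9° = 201.7 + 134.7 = 336.3 kN/m
FS = 336.3 / 138.8 = 2.422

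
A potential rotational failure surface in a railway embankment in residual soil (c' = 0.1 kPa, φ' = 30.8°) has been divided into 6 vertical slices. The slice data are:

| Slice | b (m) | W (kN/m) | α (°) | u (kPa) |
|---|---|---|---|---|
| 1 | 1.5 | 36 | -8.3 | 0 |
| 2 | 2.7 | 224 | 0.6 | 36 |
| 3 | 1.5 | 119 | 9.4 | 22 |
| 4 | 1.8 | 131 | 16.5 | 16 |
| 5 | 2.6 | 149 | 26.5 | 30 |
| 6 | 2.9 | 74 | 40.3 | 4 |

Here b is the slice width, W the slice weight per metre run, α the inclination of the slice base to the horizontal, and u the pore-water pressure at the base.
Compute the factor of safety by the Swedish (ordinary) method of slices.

Ordinary method of slices: FS = Σ[c'·Δl_i + (W_i cosα_i − u_i·Δl_i)·tanφ'] / Σ W_i sinα_i, with Δl_i = b_i / cosα_i.
Slice 1: Δl = 1.5/cos(-8.3°) = 1.516 m; N'_1 = 36·cos(-8.3°) − 0·1.516 = 35.6; c'Δl = 0.15; W sinα = -5.2
Slice 2: Δl = 2.7/cos0.6° = 2.700 m; N'_2 = 224·cos0.6° − 36·2.700 = 126.8; c'Δl = 0.27; W sinα = 2.3
Slice 3: Δl = 1.5/cos9.4° = 1.520 m; N'_3 = 119·cos9.4° − 22·1.520 = 84.0; c'Δl = 0.15; W sinα = 19.4
Slice 4: Δl = 1.8/cos16.5° = 1.877 m; N'_4 = 131·cos16.5° − 16·1.877 = 95.6; c'Δl = 0.19; W sinα = 37.2
Slice 5: Δl = 2.6/cos26.5° = 2.905 m; N'_5 = 149·cos26.5° − 30·2.905 = 46.2; c'Δl = 0.29; W sinα = 66.5
Slice 6: Δl = 2.9/cos40.3° = 3.802 m; N'_6 = 74·cos40.3° − 4·3.802 = 41.2; c'Δl = 0.38; W sinα = 47.9
Σc'Δl = 1.4 kN/m; ΣN' = 429.3 kN/m; ΣW sinα = 168.1 kN/m
Resisting = 1.4 + 429.3·tan30.8° = 1.4 + 255.9 = 257.4 kN/m
FS = 257.4 / 168.1 = 1.531

FS = 1.53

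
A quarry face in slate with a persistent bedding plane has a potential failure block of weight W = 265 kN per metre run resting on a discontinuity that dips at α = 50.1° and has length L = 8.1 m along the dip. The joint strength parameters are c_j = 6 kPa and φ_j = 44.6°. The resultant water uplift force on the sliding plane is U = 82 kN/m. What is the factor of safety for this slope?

FS = 0.67

Resolving the block weight along and normal to the plane and applying the Mohr–Coulomb strength on the joint:
N' = W cosα − U = 265·cos50.1° − 82 = 88.0 kN/m
Driving force T = W sinα = 265·sin50.1° = 203.3 kN/m
Resisting force R = c_j·L + N'·tanφ_j = 6·8.1 + 88.0·tan44.6° = 48.6 + 86.8 = 135.4 kN/m
FS = R / T = 135.4 / 203.3 = 0.666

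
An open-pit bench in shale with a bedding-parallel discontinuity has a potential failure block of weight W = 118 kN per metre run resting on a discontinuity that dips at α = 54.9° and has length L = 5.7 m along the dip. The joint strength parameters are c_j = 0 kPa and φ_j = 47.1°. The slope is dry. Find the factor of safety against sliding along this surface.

FS = 0.76

Resolving the block weight along and normal to the plane and applying the Mohr–Coulomb strength on the joint:
N' = W cosα = 118·cos54.9° = 67.9 kN/m
Driving force T = W sinα = 118·sin54.9° = 96.5 kN/m
Resisting force R = c_j·L + N'·tanφ_j = 0·5.7 + 67.9·tan47.1° = 0.0 + 73.0 = 73.0 kN/m
FS = R / T = 73.0 / 96.5 = 0.756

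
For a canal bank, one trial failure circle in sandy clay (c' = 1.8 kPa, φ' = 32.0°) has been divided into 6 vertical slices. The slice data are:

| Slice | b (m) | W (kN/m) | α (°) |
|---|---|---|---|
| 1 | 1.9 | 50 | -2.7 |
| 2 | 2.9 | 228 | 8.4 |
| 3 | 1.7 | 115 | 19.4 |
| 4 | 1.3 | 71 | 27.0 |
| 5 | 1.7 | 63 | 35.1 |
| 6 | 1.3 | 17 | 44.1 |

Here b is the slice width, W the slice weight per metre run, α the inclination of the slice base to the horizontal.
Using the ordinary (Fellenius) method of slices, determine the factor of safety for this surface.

FS = 2.28

Ordinary method of slices: FS = Σ[c'·Δl_i + (W_i cosα_i)·tanφ'] / Σ W_i sinα_i, with Δl_i = b_i / cosα_i.
Slice 1: Δl = 1.9/cos(-2.7°) = 1.902 m; N'_1 = 50·cos(-2.7°) = 49.9; c'Δl = 3.42; W sinα = -2.4
Slice 2: Δl = 2.9/cos8.4° = 2.931 m; N'_2 = 228·cos8.4° = 225.6; c'Δl = 5.28; W sinα = 33.3
Slice 3: Δl = 1.7/cos19.4° = 1.802 m; N'_3 = 115·cos19.4° = 108.5; c'Δl = 3.24; W sinα = 38.2
Slice 4: Δl = 1.3/cos27.0° = 1.459 m; N'_4 = 71·cos27.0° = 63.3; c'Δl = 2.63; W sinα = 32.2
Slice 5: Δl = 1.7/cos35.1° = 2.078 m; N'_5 = 63·cos35.1° = 51.5; c'Δl = 3.74; W sinα = 36.2
Slice 6: Δl = 1.3/cos44.1° = 1.810 m; N'_6 = 17·cos44.1° = 12.2; c'Δl = 3.26; W sinα = 11.8
Σc'Δl = 21.6 kN/m; ΣN' = 511.0 kN/m; ΣW sinα = 149.4 kN/m
Resisting = 21.6 + 511.0·tan32.0° = 21.6 + 319.3 = 340.9 kN/m
FS = 340.9 / 149.4 = 2.281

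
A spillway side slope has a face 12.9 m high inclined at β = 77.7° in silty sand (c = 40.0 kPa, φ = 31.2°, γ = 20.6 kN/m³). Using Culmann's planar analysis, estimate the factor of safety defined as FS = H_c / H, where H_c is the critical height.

H_c = (4c/γ) · sinβ cosφ / [1 − cos(β − φ)]
    = (4·40.0/20.6) · sin77.7°·cos31.2° / [1 − cos46.5°]
    = 7.767 · 0.8357 / 0.3116 = 20.83 m
FS = H_c / H = 20.83 / 12.9 = 1.615

FS = 1.61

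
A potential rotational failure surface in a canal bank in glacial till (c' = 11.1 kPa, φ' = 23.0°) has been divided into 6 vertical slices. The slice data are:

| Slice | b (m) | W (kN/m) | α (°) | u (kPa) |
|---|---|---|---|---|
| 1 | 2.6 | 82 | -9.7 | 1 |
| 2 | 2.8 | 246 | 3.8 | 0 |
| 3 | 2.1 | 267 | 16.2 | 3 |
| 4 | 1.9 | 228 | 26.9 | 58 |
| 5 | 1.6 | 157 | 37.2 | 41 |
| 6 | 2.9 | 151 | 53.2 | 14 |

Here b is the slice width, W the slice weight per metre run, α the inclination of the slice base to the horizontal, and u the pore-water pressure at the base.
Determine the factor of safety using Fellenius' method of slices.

FS = 1.24

Ordinary method of slices: FS = Σ[c'·Δl_i + (W_i cosα_i − u_i·Δl_i)·tanφ'] / Σ W_i sinα_i, with Δl_i = b_i / cosα_i.
Slice 1: Δl = 2.6/cos(-9.7°) = 2.638 m; N'_1 = 82·cos(-9.7°) − 1·2.638 = 78.2; c'Δl = 29.28; W sinα = -13.8
Slice 2: Δl = 2.8/cos3.8° = 2.806 m; N'_2 = 246·cos3.8° − 0·2.806 = 245.5; c'Δl = 31.15; W sinα = 16.3
Slice 3: Δl = 2.1/cos16.2° = 2.187 m; N'_3 = 267·cos16.2° − 3·2.187 = 249.8; c'Δl = 24.27; W sinα = 74.5
Slice 4: Δl = 1.9/cos26.9° = 2.131 m; N'_4 = 228·cos26.9° − 58·2.131 = 79.8; c'Δl = 23.65; W sinα = 103.2
Slice 5: Δl = 1.6/cos37.2° = 2.009 m; N'_5 = 157·cos37.2° − 41·2.009 = 42.7; c'Δl = 22.30; W sinα = 94.9
Slice 6: Δl = 2.9/cos53.2° = 4.841 m; N'_6 = 151·cos53.2° − 14·4.841 = 22.7; c'Δl = 53.74; W sinα = 120.9
Σc'Δl = 184.4 kN/m; ΣN' = 718.6 kN/m; ΣW sinα = 396.0 kN/m
Resisting = 184.4 + 718.6·tan23.0° = 184.4 + 305.0 = 489.4 kN/m
FS = 489.4 / 396.0 = 1.236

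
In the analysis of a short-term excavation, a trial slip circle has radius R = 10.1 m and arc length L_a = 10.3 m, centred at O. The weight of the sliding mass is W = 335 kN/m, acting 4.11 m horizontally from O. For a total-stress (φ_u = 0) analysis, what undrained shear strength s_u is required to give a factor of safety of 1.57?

s_u = 20.8 kPa

FS = s_u·L_a·R / (W·d), so s_u = FS·W·d / (L_a·R).
s_u = 1.57·335·4.11 / (10.30·10.1) = 2161.7 / 104.03 = 20.78 kPa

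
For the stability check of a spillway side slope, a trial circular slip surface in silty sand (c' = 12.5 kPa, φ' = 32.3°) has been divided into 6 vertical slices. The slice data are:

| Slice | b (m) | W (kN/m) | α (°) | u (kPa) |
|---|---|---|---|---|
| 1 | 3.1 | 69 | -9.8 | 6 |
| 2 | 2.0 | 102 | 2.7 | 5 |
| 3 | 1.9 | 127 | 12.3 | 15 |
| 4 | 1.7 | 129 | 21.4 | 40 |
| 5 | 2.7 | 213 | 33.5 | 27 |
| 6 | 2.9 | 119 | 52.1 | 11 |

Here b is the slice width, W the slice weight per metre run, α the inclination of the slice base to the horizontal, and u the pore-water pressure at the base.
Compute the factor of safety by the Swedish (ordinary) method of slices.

Ordinary method of slices: FS = Σ[c'·Δl_i + (W_i cosα_i − u_i·Δl_i)·tanφ'] / Σ W_i sinα_i, with Δl_i = b_i / cosα_i.
Slice 1: Δl = 3.1/cos(-9.8°) = 3.146 m; N'_1 = 69·cos(-9.8°) − 6·3.146 = 49.1; c'Δl = 39.32; W sinα = -11.7
Slice 2: Δl = 2.0/cos2.7° = 2.002 m; N'_2 = 102·cos2.7° − 5·2.002 = 91.9; c'Δl = 25.03; W sinα = 4.8
Slice 3: Δl = 1.9/cos12.3° = 1.945 m; N'_3 = 127·cos12.3° − 15·1.945 = 94.9; c'Δl = 24.31; W sinα = 27.1
Slice 4: Δl = 1.7/cos21.4° = 1.826 m; N'_4 = 129·cos21.4° − 40·1.826 = 47.1; c'Δl = 22.82; W sinα = 47.1
Slice 5: Δl = 2.7/cos33.5° = 3.238 m; N'_5 = 213·cos33.5° − 27·3.238 = 90.2; c'Δl = 40.47; W sinα = 117.6
Slice 6: Δl = 2.9/cos52.1° = 4.721 m; N'_6 = 119·cos52.1° − 11·4.721 = 21.2; c'Δl = 59.01; W sinα = 93.9
Σc'Δl = 211.0 kN/m; ΣN' = 394.3 kN/m; ΣW sinα = 278.6 kN/m
Resisting = 211.0 + 394.3·tan32.3° = 211.0 + 249.3 = 460.3 kN/m
FS = 460.3 / 278.6 = 1.652

FS = 1.65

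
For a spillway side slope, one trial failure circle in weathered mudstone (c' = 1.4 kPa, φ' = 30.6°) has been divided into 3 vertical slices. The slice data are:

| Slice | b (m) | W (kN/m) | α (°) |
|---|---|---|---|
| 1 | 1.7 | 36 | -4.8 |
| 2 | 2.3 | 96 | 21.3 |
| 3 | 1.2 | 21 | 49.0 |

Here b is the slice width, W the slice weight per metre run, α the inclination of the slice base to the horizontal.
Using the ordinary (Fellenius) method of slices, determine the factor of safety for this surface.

FS = 1.90

Ordinary method of slices: FS = Σ[c'·Δl_i + (W_i cosα_i)·tanφ'] / Σ W_i sinα_i, with Δl_i = b_i / cosα_i.
Slice 1: Δl = 1.7/cos(-4.8°) = 1.706 m; N'_1 = 36·cos(-4.8°) = 35.9; c'Δl = 2.39; W sinα = -3.0
Slice 2: Δl = 2.3/cos21.3° = 2.469 m; N'_2 = 96·cos21.3° = 89.4; c'Δl = 3.46; W sinα = 34.9
Slice 3: Δl = 1.2/cos49.0° = 1.829 m; N'_3 = 21·cos49.0° = 13.8; c'Δl = 2.56; W sinα = 15.8
Σc'Δl = 8.4 kN/m; ΣN' = 139.1 kN/m; ΣW sinα = 47.7 kN/m
Resisting = 8.4 + 139.1·tan30.6° = 8.4 + 82.3 = 90.7 kN/m
FS = 90.7 / 47.7 = 1.900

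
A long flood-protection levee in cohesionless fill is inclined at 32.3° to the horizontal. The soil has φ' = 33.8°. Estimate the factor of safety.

FS = 1.06

For a dry cohesionless infinite slope the factor of safety is FS = tanφ' / tanβ.
FS = tan33.8° / tan32.3° = 0.6694 / 0.6322 = 1.059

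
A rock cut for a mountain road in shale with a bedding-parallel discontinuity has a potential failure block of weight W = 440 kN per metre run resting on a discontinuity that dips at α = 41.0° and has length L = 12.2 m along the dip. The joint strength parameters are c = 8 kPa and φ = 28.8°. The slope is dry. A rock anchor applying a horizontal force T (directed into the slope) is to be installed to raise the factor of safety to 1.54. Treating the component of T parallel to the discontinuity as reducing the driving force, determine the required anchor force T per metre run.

T = 108 kN/m

Resolving forces along and normal to the sliding plane, with the horizontal anchor force T adding T·sinα to the effective normal force and T·cosα acting up the plane against the driving force:
FS = [cL + (W cosα + T sinα) tanφ] / [W sinα − T cosα]
Without the anchor: N' = 332.1 kN/m, driving T_d = 288.7 kN/m, resisting R = 8·12.2 + 332.1·tan28.8° = 280.2 kN/m, FS = 0.97.
Setting FS = 1.54 and solving for T:
1.54·(288.7 − T cos41.0°) = 280.2 + T sin41.0°·tan28.8°
T·(sin41.0°·tan28.8° + 1.54·cos41.0°) = 1.54·288.7 − 280.2
T·(0.6561·0.5498 + 1.54·0.7547) = 444.5 − 280.2 = 164.4
T·1.5229 = 164.4
T = 107.9 kN/m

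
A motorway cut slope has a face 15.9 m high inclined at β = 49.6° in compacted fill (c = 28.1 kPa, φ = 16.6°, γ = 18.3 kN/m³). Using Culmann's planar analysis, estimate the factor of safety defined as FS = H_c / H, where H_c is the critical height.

FS = 1.75

H_c = (4c/γ) · sinβ cosφ / [1 − cos(β − φ)]
    = (4·28.1/18.3) · sin49.6°·cos16.6° / [1 − cos33.0°]
    = 6.142 · 0.7298 / 0.1613 = 27.78 m
FS = H_c / H = 27.78 / 15.9 = 1.747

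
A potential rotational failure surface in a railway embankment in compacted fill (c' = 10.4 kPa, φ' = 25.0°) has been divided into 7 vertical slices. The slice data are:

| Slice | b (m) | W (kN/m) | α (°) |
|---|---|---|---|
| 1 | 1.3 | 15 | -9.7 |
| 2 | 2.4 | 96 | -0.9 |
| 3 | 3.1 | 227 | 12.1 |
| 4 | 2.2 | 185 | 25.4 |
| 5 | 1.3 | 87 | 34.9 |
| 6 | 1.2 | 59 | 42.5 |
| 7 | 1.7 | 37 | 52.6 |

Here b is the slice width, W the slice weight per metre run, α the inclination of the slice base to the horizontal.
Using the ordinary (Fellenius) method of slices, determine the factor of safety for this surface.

FS = 1.89

Ordinary method of slices: FS = Σ[c'·Δl_i + (W_i cosα_i)·tanφ'] / Σ W_i sinα_i, with Δl_i = b_i / cosα_i.
Slice 1: Δl = 1.3/cos(-9.7°) = 1.319 m; N'_1 = 15·cos(-9.7°) = 14.8; c'Δl = 13.72; W sinα = -2.5
Slice 2: Δl = 2.4/cos(-0.9°) = 2.400 m; N'_2 = 96·cos(-0.9°) = 96.0; c'Δl = 24.96; W sinα = -1.5
Slice 3: Δl = 3.1/cos12.1° = 3.170 m; N'_3 = 227·cos12.1° = 222.0; c'Δl = 32.97; W sinα = 47.6
Slice 4: Δl = 2.2/cos25.4° = 2.435 m; N'_4 = 185·cos25.4° = 167.1; c'Δl = 25.33; W sinα = 79.4
Slice 5: Δl = 1.3/cos34.9° = 1.585 m; N'_5 = 87·cos34.9° = 71.4; c'Δl = 16.48; W sinα = 49.8
Slice 6: Δl = 1.2/cos42.5° = 1.628 m; N'_6 = 59·cos42.5° = 43.5; c'Δl = 16.93; W sinα = 39.9
Slice 7: Δl = 1.7/cos52.6° = 2.799 m; N'_7 = 37·cos52.6° = 22.5; c'Δl = 29.11; W sinα = 29.4
Σc'Δl = 159.5 kN/m; ΣN' = 637.2 kN/m; ΣW sinα = 241.9 kN/m
Resisting = 159.5 + 637.2·tan25.0° = 159.5 + 297.1 = 456.6 kN/m
FS = 456.6 / 241.9 = 1.887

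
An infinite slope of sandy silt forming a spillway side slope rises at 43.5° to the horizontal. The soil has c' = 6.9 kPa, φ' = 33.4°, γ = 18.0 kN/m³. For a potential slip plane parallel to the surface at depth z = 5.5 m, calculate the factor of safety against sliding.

For an infinite slope with a slip plane parallel to the surface (no pore pressure): FS = [c' + γz cos²β tanφ'] / [γz sinβ cosβ].
γz = 18.0·5.5 = 99.00 kN/m²
Numerator = 6.9 + 99.00·cos²43.5°·tan33.4° = 6.9 + 99.00·0.5262·0.6594 = 41.247 kPa
Denominator = 99.00·sin43.5°·cos43.5° = 99.00·0.6884·0.7254 = 49.432 kPa
FS = 41.247 / 49.432 = 0.834

FS = 0.83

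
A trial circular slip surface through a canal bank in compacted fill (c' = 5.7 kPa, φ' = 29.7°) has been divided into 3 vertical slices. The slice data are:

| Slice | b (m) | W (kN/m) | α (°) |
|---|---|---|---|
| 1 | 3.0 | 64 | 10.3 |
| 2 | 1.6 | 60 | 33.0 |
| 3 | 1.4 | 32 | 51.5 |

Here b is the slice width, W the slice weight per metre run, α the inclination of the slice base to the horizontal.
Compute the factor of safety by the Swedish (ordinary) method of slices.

FS = 1.69

Ordinary method of slices: FS = Σ[c'·Δl_i + (W_i cosα_i)·tanφ'] / Σ W_i sinα_i, with Δl_i = b_i / cosα_i.
Slice 1: Δl = 3.0/cos10.3° = 3.049 m; N'_1 = 64·cos10.3° = 63.0; c'Δl = 17.38; W sinα = 11.4
Slice 2: Δl = 1.6/cos33.0° = 1.908 m; N'_2 = 60·cos33.0° = 50.3; c'Δl = 10.87; W sinα = 32.7
Slice 3: Δl = 1.4/cos51.5° = 2.249 m; N'_3 = 32·cos51.5° = 19.9; c'Δl = 12.82; W sinα = 25.0
Σc'Δl = 41.1 kN/m; ΣN' = 133.2 kN/m; ΣW sinα = 69.2 kN/m
Resisting = 41.1 + 133.2·tan29.7° = 41.1 + 76.0 = 117.1 kN/m
FS = 117.1 / 69.2 = 1.692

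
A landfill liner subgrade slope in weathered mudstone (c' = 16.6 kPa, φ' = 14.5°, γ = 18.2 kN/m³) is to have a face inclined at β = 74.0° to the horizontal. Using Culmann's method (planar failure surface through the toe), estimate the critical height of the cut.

Culmann's analysis gives the critical failure plane at α_cr = (β + φ')/2 = (74.0 + 14.5)/2 = 44.2°, and the critical height
H_c = (4c'/γ) · sinβ cosφ' / [1 − cos(β − φ')]
    = (4·16.6/18.2) · sin74.0°·cos14.5° / [1 − cos(59.5°)]
    = 3.648 · 0.9613·0.9681 / [1 − 0.5075]
    = 3.648 · 0.9306 / 0.4925
    = 6.89 m

H_c = 6.89 m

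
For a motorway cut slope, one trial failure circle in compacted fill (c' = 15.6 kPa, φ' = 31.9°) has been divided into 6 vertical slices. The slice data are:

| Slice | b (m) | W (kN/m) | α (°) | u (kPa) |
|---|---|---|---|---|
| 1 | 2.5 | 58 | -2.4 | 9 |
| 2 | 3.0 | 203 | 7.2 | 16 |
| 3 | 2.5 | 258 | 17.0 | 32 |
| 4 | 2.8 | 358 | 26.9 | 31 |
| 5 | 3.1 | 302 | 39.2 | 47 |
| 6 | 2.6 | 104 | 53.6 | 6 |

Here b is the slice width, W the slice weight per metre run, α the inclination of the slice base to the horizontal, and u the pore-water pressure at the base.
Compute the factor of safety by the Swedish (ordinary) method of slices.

FS = 1.34

Ordinary method of slices: FS = Σ[c'·Δl_i + (W_i cosα_i − u_i·Δl_i)·tanφ'] / Σ W_i sinα_i, with Δl_i = b_i / cosα_i.
Slice 1: Δl = 2.5/cos(-2.4°) = 2.502 m; N'_1 = 58·cos(-2.4°) − 9·2.502 = 35.4; c'Δl = 39.03; W sinα = -2.4
Slice 2: Δl = 3.0/cos7.2° = 3.024 m; N'_2 = 203·cos7.2° − 16·3.024 = 153.0; c'Δl = 47.17; W sinα = 25.4
Slice 3: Δl = 2.5/cos17.0° = 2.614 m; N'_3 = 258·cos17.0° − 32·2.614 = 163.1; c'Δl = 40.78; W sinα = 75.4
Slice 4: Δl = 2.8/cos26.9° = 3.140 m; N'_4 = 358·cos26.9° − 31·3.140 = 221.9; c'Δl = 48.98; W sinα = 162.0
Slice 5: Δl = 3.1/cos39.2° = 4.000 m; N'_5 = 302·cos39.2° − 47·4.000 = 46.0; c'Δl = 62.40; W sinα = 190.9
Slice 6: Δl = 2.6/cos53.6° = 4.381 m; N'_6 = 104·cos53.6° − 6·4.381 = 35.4; c'Δl = 68.35; W sinα = 83.7
Σc'Δl = 306.7 kN/m; ΣN' = 654.9 kN/m; ΣW sinα = 535.0 kN/m
Resisting = 306.7 + 654.9·tan31.9° = 306.7 + 407.6 = 714.4 kN/m
FS = 714.4 / 535.0 = 1.335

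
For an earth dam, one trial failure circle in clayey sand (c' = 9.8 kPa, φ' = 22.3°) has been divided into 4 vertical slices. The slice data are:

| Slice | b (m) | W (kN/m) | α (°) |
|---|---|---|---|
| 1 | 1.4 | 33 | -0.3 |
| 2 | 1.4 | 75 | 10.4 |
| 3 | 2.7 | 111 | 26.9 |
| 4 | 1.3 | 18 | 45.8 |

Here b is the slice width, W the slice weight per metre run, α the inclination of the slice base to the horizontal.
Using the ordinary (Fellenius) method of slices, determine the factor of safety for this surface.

FS = 2.16

Ordinary method of slices: FS = Σ[c'·Δl_i + (W_i cosα_i)·tanφ'] / Σ W_i sinα_i, with Δl_i = b_i / cosα_i.
Slice 1: Δl = 1.4/cos(-0.3°) = 1.400 m; N'_1 = 33·cos(-0.3°) = 33.0; c'Δl = 13.72; W sinα = -0.2
Slice 2: Δl = 1.4/cos10.4° = 1.423 m; N'_2 = 75·cos10.4° = 73.8; c'Δl = 13.95; W sinα = 13.5
Slice 3: Δl = 2.7/cos26.9° = 3.028 m; N'_3 = 111·cos26.9° = 99.0; c'Δl = 29.67; W sinα = 50.2
Slice 4: Δl = 1.3/cos45.8° = 1.865 m; N'_4 = 18·cos45.8° = 12.5; c'Δl = 18.27; W sinα = 12.9
Σc'Δl = 75.6 kN/m; ΣN' = 218.3 kN/m; ΣW sinα = 76.5 kN/m
Resisting = 75.6 + 218.3·tan22.3° = 75.6 + 89.5 = 165.1 kN/m
FS = 165.1 / 76.5 = 2.159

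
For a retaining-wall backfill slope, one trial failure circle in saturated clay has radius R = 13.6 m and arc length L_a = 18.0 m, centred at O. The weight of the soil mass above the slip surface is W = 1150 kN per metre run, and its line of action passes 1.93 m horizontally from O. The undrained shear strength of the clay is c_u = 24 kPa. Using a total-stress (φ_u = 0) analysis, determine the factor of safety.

FS = 2.65

Taking moments about the centre O, the resisting moment is provided by the undrained shear strength acting along the arc:
M_R = c_u·L_a·R = 24·18.00·13.6 = 5875.2 kN·m/m
M_D = W·d = 1150·1.93 = 2219.5 kN·m/m
FS = M_R / M_D = 5875.2 / 2219.5 = 2.647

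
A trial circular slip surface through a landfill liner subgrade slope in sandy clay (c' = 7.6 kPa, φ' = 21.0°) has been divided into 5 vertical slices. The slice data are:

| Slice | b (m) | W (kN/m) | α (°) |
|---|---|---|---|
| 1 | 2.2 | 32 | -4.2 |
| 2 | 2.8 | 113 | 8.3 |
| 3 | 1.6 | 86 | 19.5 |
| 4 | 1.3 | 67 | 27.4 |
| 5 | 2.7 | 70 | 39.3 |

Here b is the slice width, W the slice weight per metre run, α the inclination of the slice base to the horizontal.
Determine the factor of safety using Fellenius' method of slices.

Ordinary method of slices: FS = Σ[c'·Δl_i + (W_i cosα_i)·tanφ'] / Σ W_i sinα_i, with Δl_i = b_i / cosα_i.
Slice 1: Δl = 2.2/cos(-4.2°) = 2.206 m; N'_1 = 32·cos(-4.2°) = 31.9; c'Δl = 16.77; W sinα = -2.3
Slice 2: Δl = 2.8/cos8.3° = 2.830 m; N'_2 = 113·cos8.3° = 111.8; c'Δl = 21.51; W sinα = 16.3
Slice 3: Δl = 1.6/cos19.5° = 1.697 m; N'_3 = 86·cos19.5° = 81.1; c'Δl = 12.90; W sinα = 28.7
Slice 4: Δl = 1.3/cos27.4° = 1.464 m; N'_4 = 67·cos27.4° = 59.5; c'Δl = 11.13; W sinα = 30.8
Slice 5: Δl = 2.7/cos39.3° = 3.489 m; N'_5 = 70·cos39.3° = 54.2; c'Δl = 26.52; W sinα = 44.3
Σc'Δl = 88.8 kN/m; ΣN' = 338.5 kN/m; ΣW sinα = 117.8 kN/m
Resisting = 88.8 + 338.5·tan21.0° = 88.8 + 129.9 = 218.7 kN/m
FS = 218.7 / 117.8 = 1.856

FS = 1.86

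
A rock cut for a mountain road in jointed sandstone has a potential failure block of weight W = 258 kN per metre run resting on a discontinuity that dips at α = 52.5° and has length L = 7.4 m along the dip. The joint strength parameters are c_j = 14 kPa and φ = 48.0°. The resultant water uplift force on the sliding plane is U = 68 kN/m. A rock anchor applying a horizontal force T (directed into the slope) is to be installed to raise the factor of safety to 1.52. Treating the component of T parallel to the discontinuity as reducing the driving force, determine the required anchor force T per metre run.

Resolving forces along and normal to the sliding plane, with the horizontal anchor force T adding T·sinα to the effective normal force and T·cosα acting up the plane against the driving force:
FS = [c_jL + (W cosα − U + T sinα) tanφ] / [W sinα − T cosα]
Without the anchor: N' = 89.1 kN/m, driving T_d = 204.7 kN/m, resisting R = 14·7.4 + 89.1·tan48.0° = 202.5 kN/m, FS = 0.99.
Setting FS = 1.52 and solving for T:
1.52·(204.7 − T cos52.5°) = 202.5 + T sin52.5°·tan48.0°
T·(sin52.5°·tan48.0° + 1.52·cos52.5°) = 1.52·204.7 − 202.5
T·(0.7934·1.1106 + 1.52·0.6088) = 311.1 − 202.5 = 108.6
T·1.8064 = 108.6
T = 60.1 kN/m

T = 60 kN/m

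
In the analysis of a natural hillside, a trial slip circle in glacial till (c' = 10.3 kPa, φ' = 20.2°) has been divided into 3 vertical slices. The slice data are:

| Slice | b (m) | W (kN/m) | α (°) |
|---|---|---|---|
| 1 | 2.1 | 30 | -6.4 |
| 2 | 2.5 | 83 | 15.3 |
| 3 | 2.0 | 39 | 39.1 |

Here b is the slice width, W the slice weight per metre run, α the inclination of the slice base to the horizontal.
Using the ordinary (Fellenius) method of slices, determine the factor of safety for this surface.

FS = 2.93

Ordinary method of slices: FS = Σ[c'·Δl_i + (W_i cosα_i)·tanφ'] / Σ W_i sinα_i, with Δl_i = b_i / cosα_i.
Slice 1: Δl = 2.1/cos(-6.4°) = 2.113 m; N'_1 = 30·cos(-6.4°) = 29.8; c'Δl = 21.77; W sinα = -3.3
Slice 2: Δl = 2.5/cos15.3° = 2.592 m; N'_2 = 83·cos15.3° = 80.1; c'Δl = 26.70; W sinα = 21.9
Slice 3: Δl = 2.0/cos39.1° = 2.577 m; N'_3 = 39·cos39.1° = 30.3; c'Δl = 26.54; W sinα = 24.6
Σc'Δl = 75.0 kN/m; ΣN' = 140.1 kN/m; ΣW sinα = 43.2 kN/m
Resisting = 75.0 + 140.1·tan20.2° = 75.0 + 51.6 = 126.6 kN/m
FS = 126.6 / 43.2 = 2.933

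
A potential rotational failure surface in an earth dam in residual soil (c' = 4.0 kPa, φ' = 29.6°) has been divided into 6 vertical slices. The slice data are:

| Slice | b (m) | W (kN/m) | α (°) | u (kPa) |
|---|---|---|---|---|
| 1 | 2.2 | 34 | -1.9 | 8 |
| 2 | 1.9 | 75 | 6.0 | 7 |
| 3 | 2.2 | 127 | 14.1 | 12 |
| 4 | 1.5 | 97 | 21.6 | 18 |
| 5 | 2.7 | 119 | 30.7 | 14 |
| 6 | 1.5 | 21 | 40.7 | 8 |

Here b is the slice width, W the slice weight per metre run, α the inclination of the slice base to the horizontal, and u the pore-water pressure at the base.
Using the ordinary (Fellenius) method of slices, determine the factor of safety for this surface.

FS = 1.48

Ordinary method of slices: FS = Σ[c'·Δl_i + (W_i cosα_i − u_i·Δl_i)·tanφ'] / Σ W_i sinα_i, with Δl_i = b_i / cosα_i.
Slice 1: Δl = 2.2/cos(-1.9°) = 2.201 m; N'_1 = 34·cos(-1.9°) − 8·2.201 = 16.4; c'Δl = 8.80; W sinα = -1.1
Slice 2: Δl = 1.9/cos6.0° = 1.910 m; N'_2 = 75·cos6.0° − 7·1.910 = 61.2; c'Δl = 7.64; W sinα = 7.8
Slice 3: Δl = 2.2/cos14.1° = 2.268 m; N'_3 = 127·cos14.1° − 12·2.268 = 96.0; c'Δl = 9.07; W sinα = 30.9
Slice 4: Δl = 1.5/cos21.6° = 1.613 m; N'_4 = 97·cos21.6° − 18·1.613 = 61.1; c'Δl = 6.45; W sinα = 35.7
Slice 5: Δl = 2.7/cos30.7° = 3.140 m; N'_5 = 119·cos30.7° − 14·3.140 = 58.4; c'Δl = 12.56; W sinα = 60.8
Slice 6: Δl = 1.5/cos40.7° = 1.979 m; N'_6 = 21·cos40.7° − 8·1.979 = 0.1; c'Δl = 7.91; W sinα = 13.7
Σc'Δl = 52.4 kN/m; ΣN' = 293.1 kN/m; ΣW sinα = 147.8 kN/m
Resisting = 52.4 + 293.1·tan29.6° = 52.4 + 166.5 = 219.0 kN/m
FS = 219.0 / 147.8 = 1.481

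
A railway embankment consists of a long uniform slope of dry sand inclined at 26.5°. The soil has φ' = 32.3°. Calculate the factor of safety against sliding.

FS = 1.27

For a dry cohesionless infinite slope the factor of safety is FS = tanφ' / tanβ.
FS = tan32.3° / tan26.5° = 0.6322 / 0.4986 = 1.268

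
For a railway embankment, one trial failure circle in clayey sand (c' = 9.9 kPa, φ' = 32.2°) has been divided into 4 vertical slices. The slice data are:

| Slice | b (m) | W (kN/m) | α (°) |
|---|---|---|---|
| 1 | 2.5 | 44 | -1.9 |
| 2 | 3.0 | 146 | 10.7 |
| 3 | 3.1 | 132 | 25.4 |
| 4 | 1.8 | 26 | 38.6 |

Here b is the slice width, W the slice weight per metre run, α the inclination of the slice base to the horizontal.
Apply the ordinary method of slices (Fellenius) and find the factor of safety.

Ordinary method of slices: FS = Σ[c'·Δl_i + (W_i cosα_i)·tanφ'] / Σ W_i sinα_i, with Δl_i = b_i / cosα_i.
Slice 1: Δl = 2.5/cos(-1.9°) = 2.501 m; N'_1 = 44·cos(-1.9°) = 44.0; c'Δl = 24.76; W sinα = -1.5
Slice 2: Δl = 3.0/cos10.7° = 3.053 m; N'_2 = 146·cos10.7° = 143.5; c'Δl = 30.23; W sinα = 27.1
Slice 3: Δl = 3.1/cos25.4° = 3.432 m; N'_3 = 132·cos25.4° = 119.2; c'Δl = 33.97; W sinα = 56.6
Slice 4: Δl = 1.8/cos38.6° = 2.303 m; N'_4 = 26·cos38.6° = 20.3; c'Δl = 22.80; W sinα = 16.2
Σc'Δl = 111.8 kN/m; ΣN' = 327.0 kN/m; ΣW sinα = 98.5 kN/m
Resisting = 111.8 + 327.0·tan32.2° = 111.8 + 205.9 = 317.7 kN/m
FS = 317.7 / 98.5 = 3.226

FS = 3.23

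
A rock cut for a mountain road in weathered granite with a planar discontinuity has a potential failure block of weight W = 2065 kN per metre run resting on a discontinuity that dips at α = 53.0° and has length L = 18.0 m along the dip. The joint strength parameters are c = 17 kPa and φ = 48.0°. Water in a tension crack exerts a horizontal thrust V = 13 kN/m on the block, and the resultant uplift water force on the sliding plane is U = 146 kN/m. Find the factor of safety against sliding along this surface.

Resolving the block weight along and normal to the plane and applying the Mohr–Coulomb strength on the joint:
N' = W cosα − U − V sinα = 2065·cos53.0° − 146 − 13·sin53.0° = 1086.4 kN/m
Driving force T = W sinα + V cosα = 2065·sin53.0° + 13·cos53.0° = 1657.0 kN/m
Resisting force R = c·L + N'·tanφ = 17·18.0 + 1086.4·tan48.0° = 306.0 + 1206.5 = 1512.5 kN/m
FS = R / T = 1512.5 / 1657.0 = 0.913

FS = 0.91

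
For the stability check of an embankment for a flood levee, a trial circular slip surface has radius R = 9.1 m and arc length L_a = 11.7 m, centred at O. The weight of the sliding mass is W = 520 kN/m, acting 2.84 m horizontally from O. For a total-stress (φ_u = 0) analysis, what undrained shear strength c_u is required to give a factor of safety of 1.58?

c_u = 21.9 kPa

FS = c_u·L_a·R / (W·d), so c_u = FS·W·d / (L_a·R).
c_u = 1.58·520·2.84 / (11.70·9.1) = 2333.3 / 106.47 = 21.92 kPa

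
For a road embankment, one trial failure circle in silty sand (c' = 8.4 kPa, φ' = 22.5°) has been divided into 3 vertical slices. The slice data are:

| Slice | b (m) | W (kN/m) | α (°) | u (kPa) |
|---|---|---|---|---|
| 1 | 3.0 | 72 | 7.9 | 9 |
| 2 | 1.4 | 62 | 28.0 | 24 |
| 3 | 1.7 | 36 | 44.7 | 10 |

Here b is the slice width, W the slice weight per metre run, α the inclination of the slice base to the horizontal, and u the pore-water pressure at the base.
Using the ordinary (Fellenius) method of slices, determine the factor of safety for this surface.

Ordinary method of slices: FS = Σ[c'·Δl_i + (W_i cosα_i − u_i·Δl_i)·tanφ'] / Σ W_i sinα_i, with Δl_i = b_i / cosα_i.
Slice 1: Δl = 3.0/cos7.9° = 3.029 m; N'_1 = 72·cos7.9° − 9·3.029 = 44.1; c'Δl = 25.44; W sinα = 9.9
Slice 2: Δl = 1.4/cos28.0° = 1.586 m; N'_2 = 62·cos28.0° − 24·1.586 = 16.7; c'Δl = 13.32; W sinα = 29.1
Slice 3: Δl = 1.7/cos44.7° = 2.392 m; N'_3 = 36·cos44.7° − 10·2.392 = 1.7; c'Δl = 20.09; W sinα = 25.3
Σc'Δl = 58.9 kN/m; ΣN' = 62.4 kN/m; ΣW sinα = 64.3 kN/m
Resisting = 58.9 + 62.4·tan22.5° = 58.9 + 25.9 = 84.7 kN/m
FS = 84.7 / 64.3 = 1.317

FS = 1.32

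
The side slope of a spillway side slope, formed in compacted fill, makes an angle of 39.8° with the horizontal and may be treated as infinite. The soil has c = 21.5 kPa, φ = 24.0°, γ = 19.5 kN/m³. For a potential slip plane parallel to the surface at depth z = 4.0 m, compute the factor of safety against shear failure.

For an infinite slope with a slip plane parallel to the surface (no pore pressure): FS = [c + γz cos²β tanφ] / [γz sinβ cosβ].
γz = 19.5·4.0 = 78.00 kN/m²
Numerator = 21.5 + 78.00·cos²39.8°·tan24.0° = 21.5 + 78.00·0.5903·0.4452 = 41.998 kPa
Denominator = 78.00·sin39.8°·cos39.8° = 78.00·0.6401·0.7683 = 38.359 kPa
FS = 41.998 / 38.359 = 1.095

FS = 1.09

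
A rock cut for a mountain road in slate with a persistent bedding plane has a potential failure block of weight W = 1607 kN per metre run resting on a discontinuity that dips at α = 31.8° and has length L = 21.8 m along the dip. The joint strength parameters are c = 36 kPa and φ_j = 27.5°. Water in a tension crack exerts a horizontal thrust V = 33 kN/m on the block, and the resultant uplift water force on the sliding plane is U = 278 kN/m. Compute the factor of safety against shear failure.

FS = 1.53

Resolving the block weight along and normal to the plane and applying the Mohr–Coulomb strength on the joint:
N' = W cosα − U − V sinα = 1607·cos31.8° − 278 − 33·sin31.8° = 1070.4 kN/m
Driving force T = W sinα + V cosα = 1607·sin31.8° + 33·cos31.8° = 874.9 kN/m
Resisting force R = c·L + N'·tanφ_j = 36·21.8 + 1070.4·tan27.5° = 784.8 + 557.2 = 1342.0 kN/m
FS = R / T = 1342.0 / 874.9 = 1.534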